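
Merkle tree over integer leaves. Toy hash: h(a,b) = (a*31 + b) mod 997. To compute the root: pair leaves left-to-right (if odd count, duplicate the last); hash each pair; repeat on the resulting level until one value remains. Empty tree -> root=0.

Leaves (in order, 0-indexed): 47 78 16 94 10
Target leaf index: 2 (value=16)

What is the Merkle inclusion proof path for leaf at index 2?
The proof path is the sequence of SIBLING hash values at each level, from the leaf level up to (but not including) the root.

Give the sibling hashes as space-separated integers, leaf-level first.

Answer: 94 538 270

Derivation:
L0 (leaves): [47, 78, 16, 94, 10], target index=2
L1: h(47,78)=(47*31+78)%997=538 [pair 0] h(16,94)=(16*31+94)%997=590 [pair 1] h(10,10)=(10*31+10)%997=320 [pair 2] -> [538, 590, 320]
  Sibling for proof at L0: 94
L2: h(538,590)=(538*31+590)%997=319 [pair 0] h(320,320)=(320*31+320)%997=270 [pair 1] -> [319, 270]
  Sibling for proof at L1: 538
L3: h(319,270)=(319*31+270)%997=189 [pair 0] -> [189]
  Sibling for proof at L2: 270
Root: 189
Proof path (sibling hashes from leaf to root): [94, 538, 270]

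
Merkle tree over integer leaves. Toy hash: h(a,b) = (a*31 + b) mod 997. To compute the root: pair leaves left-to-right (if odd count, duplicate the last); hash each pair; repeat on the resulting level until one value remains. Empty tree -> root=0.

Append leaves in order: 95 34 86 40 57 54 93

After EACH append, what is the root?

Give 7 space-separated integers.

Answer: 95 985 386 340 115 19 177

Derivation:
After append 95 (leaves=[95]):
  L0: [95]
  root=95
After append 34 (leaves=[95, 34]):
  L0: [95, 34]
  L1: h(95,34)=(95*31+34)%997=985 -> [985]
  root=985
After append 86 (leaves=[95, 34, 86]):
  L0: [95, 34, 86]
  L1: h(95,34)=(95*31+34)%997=985 h(86,86)=(86*31+86)%997=758 -> [985, 758]
  L2: h(985,758)=(985*31+758)%997=386 -> [386]
  root=386
After append 40 (leaves=[95, 34, 86, 40]):
  L0: [95, 34, 86, 40]
  L1: h(95,34)=(95*31+34)%997=985 h(86,40)=(86*31+40)%997=712 -> [985, 712]
  L2: h(985,712)=(985*31+712)%997=340 -> [340]
  root=340
After append 57 (leaves=[95, 34, 86, 40, 57]):
  L0: [95, 34, 86, 40, 57]
  L1: h(95,34)=(95*31+34)%997=985 h(86,40)=(86*31+40)%997=712 h(57,57)=(57*31+57)%997=827 -> [985, 712, 827]
  L2: h(985,712)=(985*31+712)%997=340 h(827,827)=(827*31+827)%997=542 -> [340, 542]
  L3: h(340,542)=(340*31+542)%997=115 -> [115]
  root=115
After append 54 (leaves=[95, 34, 86, 40, 57, 54]):
  L0: [95, 34, 86, 40, 57, 54]
  L1: h(95,34)=(95*31+34)%997=985 h(86,40)=(86*31+40)%997=712 h(57,54)=(57*31+54)%997=824 -> [985, 712, 824]
  L2: h(985,712)=(985*31+712)%997=340 h(824,824)=(824*31+824)%997=446 -> [340, 446]
  L3: h(340,446)=(340*31+446)%997=19 -> [19]
  root=19
After append 93 (leaves=[95, 34, 86, 40, 57, 54, 93]):
  L0: [95, 34, 86, 40, 57, 54, 93]
  L1: h(95,34)=(95*31+34)%997=985 h(86,40)=(86*31+40)%997=712 h(57,54)=(57*31+54)%997=824 h(93,93)=(93*31+93)%997=982 -> [985, 712, 824, 982]
  L2: h(985,712)=(985*31+712)%997=340 h(824,982)=(824*31+982)%997=604 -> [340, 604]
  L3: h(340,604)=(340*31+604)%997=177 -> [177]
  root=177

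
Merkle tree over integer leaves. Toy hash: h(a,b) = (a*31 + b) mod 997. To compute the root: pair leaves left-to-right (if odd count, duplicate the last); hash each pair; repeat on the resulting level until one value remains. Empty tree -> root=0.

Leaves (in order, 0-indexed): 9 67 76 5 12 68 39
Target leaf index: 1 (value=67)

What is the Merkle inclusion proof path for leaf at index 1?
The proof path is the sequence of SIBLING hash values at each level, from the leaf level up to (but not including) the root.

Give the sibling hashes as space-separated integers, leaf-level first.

L0 (leaves): [9, 67, 76, 5, 12, 68, 39], target index=1
L1: h(9,67)=(9*31+67)%997=346 [pair 0] h(76,5)=(76*31+5)%997=367 [pair 1] h(12,68)=(12*31+68)%997=440 [pair 2] h(39,39)=(39*31+39)%997=251 [pair 3] -> [346, 367, 440, 251]
  Sibling for proof at L0: 9
L2: h(346,367)=(346*31+367)%997=126 [pair 0] h(440,251)=(440*31+251)%997=930 [pair 1] -> [126, 930]
  Sibling for proof at L1: 367
L3: h(126,930)=(126*31+930)%997=848 [pair 0] -> [848]
  Sibling for proof at L2: 930
Root: 848
Proof path (sibling hashes from leaf to root): [9, 367, 930]

Answer: 9 367 930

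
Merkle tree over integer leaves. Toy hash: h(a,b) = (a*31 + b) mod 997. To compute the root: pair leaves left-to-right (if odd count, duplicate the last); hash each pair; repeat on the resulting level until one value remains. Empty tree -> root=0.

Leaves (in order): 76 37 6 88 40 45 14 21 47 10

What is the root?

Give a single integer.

Answer: 956

Derivation:
L0: [76, 37, 6, 88, 40, 45, 14, 21, 47, 10]
L1: h(76,37)=(76*31+37)%997=399 h(6,88)=(6*31+88)%997=274 h(40,45)=(40*31+45)%997=288 h(14,21)=(14*31+21)%997=455 h(47,10)=(47*31+10)%997=470 -> [399, 274, 288, 455, 470]
L2: h(399,274)=(399*31+274)%997=679 h(288,455)=(288*31+455)%997=410 h(470,470)=(470*31+470)%997=85 -> [679, 410, 85]
L3: h(679,410)=(679*31+410)%997=522 h(85,85)=(85*31+85)%997=726 -> [522, 726]
L4: h(522,726)=(522*31+726)%997=956 -> [956]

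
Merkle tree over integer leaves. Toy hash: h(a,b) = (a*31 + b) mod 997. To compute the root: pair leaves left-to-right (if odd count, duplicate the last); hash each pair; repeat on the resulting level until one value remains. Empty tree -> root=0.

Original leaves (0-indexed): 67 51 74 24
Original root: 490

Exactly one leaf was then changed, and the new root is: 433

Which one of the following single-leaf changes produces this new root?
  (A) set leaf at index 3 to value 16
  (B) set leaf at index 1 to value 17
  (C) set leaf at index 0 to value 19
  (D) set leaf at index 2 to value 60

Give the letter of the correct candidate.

Original leaves: [67, 51, 74, 24]
Target new root: 433
Try each candidate change and compute the resulting root:
Candidate A: set leaf[3] = 16 -> leaves = [67, 51, 74, 16]
  L0: [67, 51, 74, 16]
  L1: h(67,51)=(67*31+51)%997=134 h(74,16)=(74*31+16)%997=316 -> [134, 316]
  L2: h(134,316)=(134*31+316)%997=482 -> [482]
  root = 482 != target 433
Candidate B: set leaf[1] = 17 -> leaves = [67, 17, 74, 24]
  L0: [67, 17, 74, 24]
  L1: h(67,17)=(67*31+17)%997=100 h(74,24)=(74*31+24)%997=324 -> [100, 324]
  L2: h(100,324)=(100*31+324)%997=433 -> [433]
  root = 433 == target 433  ** MATCH **
Candidate C: set leaf[0] = 19 -> leaves = [19, 51, 74, 24]
  L0: [19, 51, 74, 24]
  L1: h(19,51)=(19*31+51)%997=640 h(74,24)=(74*31+24)%997=324 -> [640, 324]
  L2: h(640,324)=(640*31+324)%997=224 -> [224]
  root = 224 != target 433
Candidate D: set leaf[2] = 60 -> leaves = [67, 51, 60, 24]
  L0: [67, 51, 60, 24]
  L1: h(67,51)=(67*31+51)%997=134 h(60,24)=(60*31+24)%997=887 -> [134, 887]
  L2: h(134,887)=(134*31+887)%997=56 -> [56]
  root = 56 != target 433
Candidate B produces the target root.

Answer: B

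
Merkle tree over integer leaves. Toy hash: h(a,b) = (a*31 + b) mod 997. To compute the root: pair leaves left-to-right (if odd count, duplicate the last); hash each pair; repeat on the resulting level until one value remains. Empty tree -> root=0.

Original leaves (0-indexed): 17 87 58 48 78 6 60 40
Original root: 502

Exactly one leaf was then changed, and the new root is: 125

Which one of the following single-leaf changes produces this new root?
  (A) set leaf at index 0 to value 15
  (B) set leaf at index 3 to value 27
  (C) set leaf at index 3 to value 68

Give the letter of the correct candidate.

Original leaves: [17, 87, 58, 48, 78, 6, 60, 40]
Target new root: 125
Try each candidate change and compute the resulting root:
Candidate A: set leaf[0] = 15 -> leaves = [15, 87, 58, 48, 78, 6, 60, 40]
  L0: [15, 87, 58, 48, 78, 6, 60, 40]
  L1: h(15,87)=(15*31+87)%997=552 h(58,48)=(58*31+48)%997=849 h(78,6)=(78*31+6)%997=430 h(60,40)=(60*31+40)%997=903 -> [552, 849, 430, 903]
  L2: h(552,849)=(552*31+849)%997=15 h(430,903)=(430*31+903)%997=275 -> [15, 275]
  L3: h(15,275)=(15*31+275)%997=740 -> [740]
  root = 740 != target 125
Candidate B: set leaf[3] = 27 -> leaves = [17, 87, 58, 27, 78, 6, 60, 40]
  L0: [17, 87, 58, 27, 78, 6, 60, 40]
  L1: h(17,87)=(17*31+87)%997=614 h(58,27)=(58*31+27)%997=828 h(78,6)=(78*31+6)%997=430 h(60,40)=(60*31+40)%997=903 -> [614, 828, 430, 903]
  L2: h(614,828)=(614*31+828)%997=919 h(430,903)=(430*31+903)%997=275 -> [919, 275]
  L3: h(919,275)=(919*31+275)%997=848 -> [848]
  root = 848 != target 125
Candidate C: set leaf[3] = 68 -> leaves = [17, 87, 58, 68, 78, 6, 60, 40]
  L0: [17, 87, 58, 68, 78, 6, 60, 40]
  L1: h(17,87)=(17*31+87)%997=614 h(58,68)=(58*31+68)%997=869 h(78,6)=(78*31+6)%997=430 h(60,40)=(60*31+40)%997=903 -> [614, 869, 430, 903]
  L2: h(614,869)=(614*31+869)%997=960 h(430,903)=(430*31+903)%997=275 -> [960, 275]
  L3: h(960,275)=(960*31+275)%997=125 -> [125]
  root = 125 == target 125  ** MATCH **
Candidate C produces the target root.

Answer: C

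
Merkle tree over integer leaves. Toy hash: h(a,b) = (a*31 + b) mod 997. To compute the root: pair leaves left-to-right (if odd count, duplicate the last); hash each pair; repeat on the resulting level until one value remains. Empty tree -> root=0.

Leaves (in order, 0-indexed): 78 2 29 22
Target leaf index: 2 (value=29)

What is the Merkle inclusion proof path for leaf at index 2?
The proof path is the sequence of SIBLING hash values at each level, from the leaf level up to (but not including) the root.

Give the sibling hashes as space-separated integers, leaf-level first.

L0 (leaves): [78, 2, 29, 22], target index=2
L1: h(78,2)=(78*31+2)%997=426 [pair 0] h(29,22)=(29*31+22)%997=921 [pair 1] -> [426, 921]
  Sibling for proof at L0: 22
L2: h(426,921)=(426*31+921)%997=169 [pair 0] -> [169]
  Sibling for proof at L1: 426
Root: 169
Proof path (sibling hashes from leaf to root): [22, 426]

Answer: 22 426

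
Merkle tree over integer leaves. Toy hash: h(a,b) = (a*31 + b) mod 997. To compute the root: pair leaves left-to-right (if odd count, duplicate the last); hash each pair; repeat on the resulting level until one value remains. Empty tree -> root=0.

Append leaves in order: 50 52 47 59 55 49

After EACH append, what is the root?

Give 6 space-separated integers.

Answer: 50 605 319 331 779 587

Derivation:
After append 50 (leaves=[50]):
  L0: [50]
  root=50
After append 52 (leaves=[50, 52]):
  L0: [50, 52]
  L1: h(50,52)=(50*31+52)%997=605 -> [605]
  root=605
After append 47 (leaves=[50, 52, 47]):
  L0: [50, 52, 47]
  L1: h(50,52)=(50*31+52)%997=605 h(47,47)=(47*31+47)%997=507 -> [605, 507]
  L2: h(605,507)=(605*31+507)%997=319 -> [319]
  root=319
After append 59 (leaves=[50, 52, 47, 59]):
  L0: [50, 52, 47, 59]
  L1: h(50,52)=(50*31+52)%997=605 h(47,59)=(47*31+59)%997=519 -> [605, 519]
  L2: h(605,519)=(605*31+519)%997=331 -> [331]
  root=331
After append 55 (leaves=[50, 52, 47, 59, 55]):
  L0: [50, 52, 47, 59, 55]
  L1: h(50,52)=(50*31+52)%997=605 h(47,59)=(47*31+59)%997=519 h(55,55)=(55*31+55)%997=763 -> [605, 519, 763]
  L2: h(605,519)=(605*31+519)%997=331 h(763,763)=(763*31+763)%997=488 -> [331, 488]
  L3: h(331,488)=(331*31+488)%997=779 -> [779]
  root=779
After append 49 (leaves=[50, 52, 47, 59, 55, 49]):
  L0: [50, 52, 47, 59, 55, 49]
  L1: h(50,52)=(50*31+52)%997=605 h(47,59)=(47*31+59)%997=519 h(55,49)=(55*31+49)%997=757 -> [605, 519, 757]
  L2: h(605,519)=(605*31+519)%997=331 h(757,757)=(757*31+757)%997=296 -> [331, 296]
  L3: h(331,296)=(331*31+296)%997=587 -> [587]
  root=587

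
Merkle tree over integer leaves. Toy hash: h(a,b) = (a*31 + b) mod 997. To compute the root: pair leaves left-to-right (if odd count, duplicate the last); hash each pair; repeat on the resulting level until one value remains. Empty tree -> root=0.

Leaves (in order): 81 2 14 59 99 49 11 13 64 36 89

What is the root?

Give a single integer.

L0: [81, 2, 14, 59, 99, 49, 11, 13, 64, 36, 89]
L1: h(81,2)=(81*31+2)%997=519 h(14,59)=(14*31+59)%997=493 h(99,49)=(99*31+49)%997=127 h(11,13)=(11*31+13)%997=354 h(64,36)=(64*31+36)%997=26 h(89,89)=(89*31+89)%997=854 -> [519, 493, 127, 354, 26, 854]
L2: h(519,493)=(519*31+493)%997=630 h(127,354)=(127*31+354)%997=303 h(26,854)=(26*31+854)%997=663 -> [630, 303, 663]
L3: h(630,303)=(630*31+303)%997=890 h(663,663)=(663*31+663)%997=279 -> [890, 279]
L4: h(890,279)=(890*31+279)%997=950 -> [950]

Answer: 950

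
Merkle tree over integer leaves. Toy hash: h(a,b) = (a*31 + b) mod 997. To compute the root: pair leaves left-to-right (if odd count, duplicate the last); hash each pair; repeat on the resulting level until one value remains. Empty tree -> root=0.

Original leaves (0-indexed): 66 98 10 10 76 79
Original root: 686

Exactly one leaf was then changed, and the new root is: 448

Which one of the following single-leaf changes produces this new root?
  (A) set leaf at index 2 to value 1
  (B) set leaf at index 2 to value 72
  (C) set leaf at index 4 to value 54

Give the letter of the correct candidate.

Answer: B

Derivation:
Original leaves: [66, 98, 10, 10, 76, 79]
Target new root: 448
Try each candidate change and compute the resulting root:
Candidate A: set leaf[2] = 1 -> leaves = [66, 98, 1, 10, 76, 79]
  L0: [66, 98, 1, 10, 76, 79]
  L1: h(66,98)=(66*31+98)%997=150 h(1,10)=(1*31+10)%997=41 h(76,79)=(76*31+79)%997=441 -> [150, 41, 441]
  L2: h(150,41)=(150*31+41)%997=703 h(441,441)=(441*31+441)%997=154 -> [703, 154]
  L3: h(703,154)=(703*31+154)%997=13 -> [13]
  root = 13 != target 448
Candidate B: set leaf[2] = 72 -> leaves = [66, 98, 72, 10, 76, 79]
  L0: [66, 98, 72, 10, 76, 79]
  L1: h(66,98)=(66*31+98)%997=150 h(72,10)=(72*31+10)%997=248 h(76,79)=(76*31+79)%997=441 -> [150, 248, 441]
  L2: h(150,248)=(150*31+248)%997=910 h(441,441)=(441*31+441)%997=154 -> [910, 154]
  L3: h(910,154)=(910*31+154)%997=448 -> [448]
  root = 448 == target 448  ** MATCH **
Candidate C: set leaf[4] = 54 -> leaves = [66, 98, 10, 10, 54, 79]
  L0: [66, 98, 10, 10, 54, 79]
  L1: h(66,98)=(66*31+98)%997=150 h(10,10)=(10*31+10)%997=320 h(54,79)=(54*31+79)%997=756 -> [150, 320, 756]
  L2: h(150,320)=(150*31+320)%997=982 h(756,756)=(756*31+756)%997=264 -> [982, 264]
  L3: h(982,264)=(982*31+264)%997=796 -> [796]
  root = 796 != target 448
Candidate B produces the target root.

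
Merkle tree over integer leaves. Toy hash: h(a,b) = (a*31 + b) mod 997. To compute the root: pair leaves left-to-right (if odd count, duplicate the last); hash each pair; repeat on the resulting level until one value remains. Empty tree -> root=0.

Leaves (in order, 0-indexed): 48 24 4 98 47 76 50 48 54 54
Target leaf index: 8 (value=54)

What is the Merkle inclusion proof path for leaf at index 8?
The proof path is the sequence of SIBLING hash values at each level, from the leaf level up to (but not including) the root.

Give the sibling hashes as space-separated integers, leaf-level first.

Answer: 54 731 461 574

Derivation:
L0 (leaves): [48, 24, 4, 98, 47, 76, 50, 48, 54, 54], target index=8
L1: h(48,24)=(48*31+24)%997=515 [pair 0] h(4,98)=(4*31+98)%997=222 [pair 1] h(47,76)=(47*31+76)%997=536 [pair 2] h(50,48)=(50*31+48)%997=601 [pair 3] h(54,54)=(54*31+54)%997=731 [pair 4] -> [515, 222, 536, 601, 731]
  Sibling for proof at L0: 54
L2: h(515,222)=(515*31+222)%997=235 [pair 0] h(536,601)=(536*31+601)%997=268 [pair 1] h(731,731)=(731*31+731)%997=461 [pair 2] -> [235, 268, 461]
  Sibling for proof at L1: 731
L3: h(235,268)=(235*31+268)%997=574 [pair 0] h(461,461)=(461*31+461)%997=794 [pair 1] -> [574, 794]
  Sibling for proof at L2: 461
L4: h(574,794)=(574*31+794)%997=642 [pair 0] -> [642]
  Sibling for proof at L3: 574
Root: 642
Proof path (sibling hashes from leaf to root): [54, 731, 461, 574]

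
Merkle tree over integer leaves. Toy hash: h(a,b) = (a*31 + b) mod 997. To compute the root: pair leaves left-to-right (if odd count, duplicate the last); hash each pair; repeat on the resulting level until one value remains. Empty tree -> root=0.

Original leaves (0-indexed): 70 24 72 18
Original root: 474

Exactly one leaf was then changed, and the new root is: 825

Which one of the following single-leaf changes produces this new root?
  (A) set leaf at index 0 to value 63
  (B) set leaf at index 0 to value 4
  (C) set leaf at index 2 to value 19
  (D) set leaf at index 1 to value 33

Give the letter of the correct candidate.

Answer: C

Derivation:
Original leaves: [70, 24, 72, 18]
Target new root: 825
Try each candidate change and compute the resulting root:
Candidate A: set leaf[0] = 63 -> leaves = [63, 24, 72, 18]
  L0: [63, 24, 72, 18]
  L1: h(63,24)=(63*31+24)%997=980 h(72,18)=(72*31+18)%997=256 -> [980, 256]
  L2: h(980,256)=(980*31+256)%997=726 -> [726]
  root = 726 != target 825
Candidate B: set leaf[0] = 4 -> leaves = [4, 24, 72, 18]
  L0: [4, 24, 72, 18]
  L1: h(4,24)=(4*31+24)%997=148 h(72,18)=(72*31+18)%997=256 -> [148, 256]
  L2: h(148,256)=(148*31+256)%997=856 -> [856]
  root = 856 != target 825
Candidate C: set leaf[2] = 19 -> leaves = [70, 24, 19, 18]
  L0: [70, 24, 19, 18]
  L1: h(70,24)=(70*31+24)%997=200 h(19,18)=(19*31+18)%997=607 -> [200, 607]
  L2: h(200,607)=(200*31+607)%997=825 -> [825]
  root = 825 == target 825  ** MATCH **
Candidate D: set leaf[1] = 33 -> leaves = [70, 33, 72, 18]
  L0: [70, 33, 72, 18]
  L1: h(70,33)=(70*31+33)%997=209 h(72,18)=(72*31+18)%997=256 -> [209, 256]
  L2: h(209,256)=(209*31+256)%997=753 -> [753]
  root = 753 != target 825
Candidate C produces the target root.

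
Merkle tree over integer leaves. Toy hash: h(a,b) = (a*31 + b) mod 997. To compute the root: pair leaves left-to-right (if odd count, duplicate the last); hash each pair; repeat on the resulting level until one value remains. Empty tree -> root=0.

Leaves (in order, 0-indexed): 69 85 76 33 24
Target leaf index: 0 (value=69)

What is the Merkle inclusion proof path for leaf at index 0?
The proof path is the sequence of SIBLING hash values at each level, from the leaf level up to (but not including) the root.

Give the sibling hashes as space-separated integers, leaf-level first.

Answer: 85 395 648

Derivation:
L0 (leaves): [69, 85, 76, 33, 24], target index=0
L1: h(69,85)=(69*31+85)%997=230 [pair 0] h(76,33)=(76*31+33)%997=395 [pair 1] h(24,24)=(24*31+24)%997=768 [pair 2] -> [230, 395, 768]
  Sibling for proof at L0: 85
L2: h(230,395)=(230*31+395)%997=546 [pair 0] h(768,768)=(768*31+768)%997=648 [pair 1] -> [546, 648]
  Sibling for proof at L1: 395
L3: h(546,648)=(546*31+648)%997=625 [pair 0] -> [625]
  Sibling for proof at L2: 648
Root: 625
Proof path (sibling hashes from leaf to root): [85, 395, 648]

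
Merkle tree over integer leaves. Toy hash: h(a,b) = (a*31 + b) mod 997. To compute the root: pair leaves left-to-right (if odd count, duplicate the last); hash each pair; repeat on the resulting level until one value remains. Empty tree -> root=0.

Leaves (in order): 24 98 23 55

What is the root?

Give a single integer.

Answer: 948

Derivation:
L0: [24, 98, 23, 55]
L1: h(24,98)=(24*31+98)%997=842 h(23,55)=(23*31+55)%997=768 -> [842, 768]
L2: h(842,768)=(842*31+768)%997=948 -> [948]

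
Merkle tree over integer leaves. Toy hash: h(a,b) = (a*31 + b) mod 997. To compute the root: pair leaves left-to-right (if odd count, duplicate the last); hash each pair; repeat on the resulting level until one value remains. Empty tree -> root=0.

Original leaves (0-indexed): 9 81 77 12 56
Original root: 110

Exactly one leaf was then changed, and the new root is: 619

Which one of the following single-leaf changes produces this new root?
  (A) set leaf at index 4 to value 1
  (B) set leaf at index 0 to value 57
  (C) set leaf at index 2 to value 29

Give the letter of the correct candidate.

Original leaves: [9, 81, 77, 12, 56]
Target new root: 619
Try each candidate change and compute the resulting root:
Candidate A: set leaf[4] = 1 -> leaves = [9, 81, 77, 12, 1]
  L0: [9, 81, 77, 12, 1]
  L1: h(9,81)=(9*31+81)%997=360 h(77,12)=(77*31+12)%997=405 h(1,1)=(1*31+1)%997=32 -> [360, 405, 32]
  L2: h(360,405)=(360*31+405)%997=598 h(32,32)=(32*31+32)%997=27 -> [598, 27]
  L3: h(598,27)=(598*31+27)%997=619 -> [619]
  root = 619 == target 619  ** MATCH **
Candidate B: set leaf[0] = 57 -> leaves = [57, 81, 77, 12, 56]
  L0: [57, 81, 77, 12, 56]
  L1: h(57,81)=(57*31+81)%997=851 h(77,12)=(77*31+12)%997=405 h(56,56)=(56*31+56)%997=795 -> [851, 405, 795]
  L2: h(851,405)=(851*31+405)%997=864 h(795,795)=(795*31+795)%997=515 -> [864, 515]
  L3: h(864,515)=(864*31+515)%997=380 -> [380]
  root = 380 != target 619
Candidate C: set leaf[2] = 29 -> leaves = [9, 81, 29, 12, 56]
  L0: [9, 81, 29, 12, 56]
  L1: h(9,81)=(9*31+81)%997=360 h(29,12)=(29*31+12)%997=911 h(56,56)=(56*31+56)%997=795 -> [360, 911, 795]
  L2: h(360,911)=(360*31+911)%997=107 h(795,795)=(795*31+795)%997=515 -> [107, 515]
  L3: h(107,515)=(107*31+515)%997=841 -> [841]
  root = 841 != target 619
Candidate A produces the target root.

Answer: A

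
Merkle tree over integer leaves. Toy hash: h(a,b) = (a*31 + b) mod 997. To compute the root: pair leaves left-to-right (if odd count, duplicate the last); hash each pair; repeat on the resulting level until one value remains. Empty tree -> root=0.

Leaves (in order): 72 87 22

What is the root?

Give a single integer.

L0: [72, 87, 22]
L1: h(72,87)=(72*31+87)%997=325 h(22,22)=(22*31+22)%997=704 -> [325, 704]
L2: h(325,704)=(325*31+704)%997=809 -> [809]

Answer: 809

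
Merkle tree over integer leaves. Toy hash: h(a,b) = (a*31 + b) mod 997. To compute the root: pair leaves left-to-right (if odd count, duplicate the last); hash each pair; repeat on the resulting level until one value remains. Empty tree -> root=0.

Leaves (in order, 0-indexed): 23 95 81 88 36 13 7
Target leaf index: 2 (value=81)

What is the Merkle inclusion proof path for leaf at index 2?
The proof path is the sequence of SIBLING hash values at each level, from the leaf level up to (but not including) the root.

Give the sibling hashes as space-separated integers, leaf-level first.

L0 (leaves): [23, 95, 81, 88, 36, 13, 7], target index=2
L1: h(23,95)=(23*31+95)%997=808 [pair 0] h(81,88)=(81*31+88)%997=605 [pair 1] h(36,13)=(36*31+13)%997=132 [pair 2] h(7,7)=(7*31+7)%997=224 [pair 3] -> [808, 605, 132, 224]
  Sibling for proof at L0: 88
L2: h(808,605)=(808*31+605)%997=728 [pair 0] h(132,224)=(132*31+224)%997=328 [pair 1] -> [728, 328]
  Sibling for proof at L1: 808
L3: h(728,328)=(728*31+328)%997=962 [pair 0] -> [962]
  Sibling for proof at L2: 328
Root: 962
Proof path (sibling hashes from leaf to root): [88, 808, 328]

Answer: 88 808 328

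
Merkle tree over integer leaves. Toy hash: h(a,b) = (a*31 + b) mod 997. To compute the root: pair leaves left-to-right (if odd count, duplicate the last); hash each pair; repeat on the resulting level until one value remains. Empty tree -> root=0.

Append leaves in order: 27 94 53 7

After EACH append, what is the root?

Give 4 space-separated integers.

Answer: 27 931 647 601

Derivation:
After append 27 (leaves=[27]):
  L0: [27]
  root=27
After append 94 (leaves=[27, 94]):
  L0: [27, 94]
  L1: h(27,94)=(27*31+94)%997=931 -> [931]
  root=931
After append 53 (leaves=[27, 94, 53]):
  L0: [27, 94, 53]
  L1: h(27,94)=(27*31+94)%997=931 h(53,53)=(53*31+53)%997=699 -> [931, 699]
  L2: h(931,699)=(931*31+699)%997=647 -> [647]
  root=647
After append 7 (leaves=[27, 94, 53, 7]):
  L0: [27, 94, 53, 7]
  L1: h(27,94)=(27*31+94)%997=931 h(53,7)=(53*31+7)%997=653 -> [931, 653]
  L2: h(931,653)=(931*31+653)%997=601 -> [601]
  root=601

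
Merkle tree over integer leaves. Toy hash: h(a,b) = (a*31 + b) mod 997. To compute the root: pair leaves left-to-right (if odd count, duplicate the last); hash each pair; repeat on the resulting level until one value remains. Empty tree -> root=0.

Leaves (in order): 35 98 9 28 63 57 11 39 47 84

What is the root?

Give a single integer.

Answer: 682

Derivation:
L0: [35, 98, 9, 28, 63, 57, 11, 39, 47, 84]
L1: h(35,98)=(35*31+98)%997=186 h(9,28)=(9*31+28)%997=307 h(63,57)=(63*31+57)%997=16 h(11,39)=(11*31+39)%997=380 h(47,84)=(47*31+84)%997=544 -> [186, 307, 16, 380, 544]
L2: h(186,307)=(186*31+307)%997=91 h(16,380)=(16*31+380)%997=876 h(544,544)=(544*31+544)%997=459 -> [91, 876, 459]
L3: h(91,876)=(91*31+876)%997=706 h(459,459)=(459*31+459)%997=730 -> [706, 730]
L4: h(706,730)=(706*31+730)%997=682 -> [682]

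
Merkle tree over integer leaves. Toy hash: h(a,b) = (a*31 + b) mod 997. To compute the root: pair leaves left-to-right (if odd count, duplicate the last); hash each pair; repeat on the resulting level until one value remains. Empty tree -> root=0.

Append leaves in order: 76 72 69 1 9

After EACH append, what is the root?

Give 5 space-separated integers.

Answer: 76 434 707 639 112

Derivation:
After append 76 (leaves=[76]):
  L0: [76]
  root=76
After append 72 (leaves=[76, 72]):
  L0: [76, 72]
  L1: h(76,72)=(76*31+72)%997=434 -> [434]
  root=434
After append 69 (leaves=[76, 72, 69]):
  L0: [76, 72, 69]
  L1: h(76,72)=(76*31+72)%997=434 h(69,69)=(69*31+69)%997=214 -> [434, 214]
  L2: h(434,214)=(434*31+214)%997=707 -> [707]
  root=707
After append 1 (leaves=[76, 72, 69, 1]):
  L0: [76, 72, 69, 1]
  L1: h(76,72)=(76*31+72)%997=434 h(69,1)=(69*31+1)%997=146 -> [434, 146]
  L2: h(434,146)=(434*31+146)%997=639 -> [639]
  root=639
After append 9 (leaves=[76, 72, 69, 1, 9]):
  L0: [76, 72, 69, 1, 9]
  L1: h(76,72)=(76*31+72)%997=434 h(69,1)=(69*31+1)%997=146 h(9,9)=(9*31+9)%997=288 -> [434, 146, 288]
  L2: h(434,146)=(434*31+146)%997=639 h(288,288)=(288*31+288)%997=243 -> [639, 243]
  L3: h(639,243)=(639*31+243)%997=112 -> [112]
  root=112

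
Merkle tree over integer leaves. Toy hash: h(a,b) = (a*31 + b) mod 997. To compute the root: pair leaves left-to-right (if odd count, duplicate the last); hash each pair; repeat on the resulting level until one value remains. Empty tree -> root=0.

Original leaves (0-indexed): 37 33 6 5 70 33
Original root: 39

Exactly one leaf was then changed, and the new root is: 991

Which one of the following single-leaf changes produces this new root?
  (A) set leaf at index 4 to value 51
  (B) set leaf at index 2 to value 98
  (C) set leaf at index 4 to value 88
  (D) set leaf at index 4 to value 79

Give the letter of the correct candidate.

Original leaves: [37, 33, 6, 5, 70, 33]
Target new root: 991
Try each candidate change and compute the resulting root:
Candidate A: set leaf[4] = 51 -> leaves = [37, 33, 6, 5, 51, 33]
  L0: [37, 33, 6, 5, 51, 33]
  L1: h(37,33)=(37*31+33)%997=183 h(6,5)=(6*31+5)%997=191 h(51,33)=(51*31+33)%997=617 -> [183, 191, 617]
  L2: h(183,191)=(183*31+191)%997=879 h(617,617)=(617*31+617)%997=801 -> [879, 801]
  L3: h(879,801)=(879*31+801)%997=134 -> [134]
  root = 134 != target 991
Candidate B: set leaf[2] = 98 -> leaves = [37, 33, 98, 5, 70, 33]
  L0: [37, 33, 98, 5, 70, 33]
  L1: h(37,33)=(37*31+33)%997=183 h(98,5)=(98*31+5)%997=52 h(70,33)=(70*31+33)%997=209 -> [183, 52, 209]
  L2: h(183,52)=(183*31+52)%997=740 h(209,209)=(209*31+209)%997=706 -> [740, 706]
  L3: h(740,706)=(740*31+706)%997=715 -> [715]
  root = 715 != target 991
Candidate C: set leaf[4] = 88 -> leaves = [37, 33, 6, 5, 88, 33]
  L0: [37, 33, 6, 5, 88, 33]
  L1: h(37,33)=(37*31+33)%997=183 h(6,5)=(6*31+5)%997=191 h(88,33)=(88*31+33)%997=767 -> [183, 191, 767]
  L2: h(183,191)=(183*31+191)%997=879 h(767,767)=(767*31+767)%997=616 -> [879, 616]
  L3: h(879,616)=(879*31+616)%997=946 -> [946]
  root = 946 != target 991
Candidate D: set leaf[4] = 79 -> leaves = [37, 33, 6, 5, 79, 33]
  L0: [37, 33, 6, 5, 79, 33]
  L1: h(37,33)=(37*31+33)%997=183 h(6,5)=(6*31+5)%997=191 h(79,33)=(79*31+33)%997=488 -> [183, 191, 488]
  L2: h(183,191)=(183*31+191)%997=879 h(488,488)=(488*31+488)%997=661 -> [879, 661]
  L3: h(879,661)=(879*31+661)%997=991 -> [991]
  root = 991 == target 991  ** MATCH **
Candidate D produces the target root.

Answer: D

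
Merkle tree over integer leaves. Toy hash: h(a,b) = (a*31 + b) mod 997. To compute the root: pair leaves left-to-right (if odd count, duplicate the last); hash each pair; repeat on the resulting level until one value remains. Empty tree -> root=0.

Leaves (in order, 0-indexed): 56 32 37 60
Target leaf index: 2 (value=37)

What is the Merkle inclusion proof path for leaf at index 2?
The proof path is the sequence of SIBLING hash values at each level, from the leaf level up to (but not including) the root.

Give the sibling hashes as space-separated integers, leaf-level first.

Answer: 60 771

Derivation:
L0 (leaves): [56, 32, 37, 60], target index=2
L1: h(56,32)=(56*31+32)%997=771 [pair 0] h(37,60)=(37*31+60)%997=210 [pair 1] -> [771, 210]
  Sibling for proof at L0: 60
L2: h(771,210)=(771*31+210)%997=183 [pair 0] -> [183]
  Sibling for proof at L1: 771
Root: 183
Proof path (sibling hashes from leaf to root): [60, 771]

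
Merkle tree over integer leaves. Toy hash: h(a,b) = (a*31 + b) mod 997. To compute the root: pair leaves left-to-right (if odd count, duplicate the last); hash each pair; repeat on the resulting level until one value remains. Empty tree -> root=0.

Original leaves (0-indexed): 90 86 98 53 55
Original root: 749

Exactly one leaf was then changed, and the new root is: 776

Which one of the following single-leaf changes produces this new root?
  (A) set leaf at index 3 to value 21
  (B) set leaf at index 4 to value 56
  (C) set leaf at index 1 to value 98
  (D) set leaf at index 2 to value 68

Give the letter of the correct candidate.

Original leaves: [90, 86, 98, 53, 55]
Target new root: 776
Try each candidate change and compute the resulting root:
Candidate A: set leaf[3] = 21 -> leaves = [90, 86, 98, 21, 55]
  L0: [90, 86, 98, 21, 55]
  L1: h(90,86)=(90*31+86)%997=882 h(98,21)=(98*31+21)%997=68 h(55,55)=(55*31+55)%997=763 -> [882, 68, 763]
  L2: h(882,68)=(882*31+68)%997=491 h(763,763)=(763*31+763)%997=488 -> [491, 488]
  L3: h(491,488)=(491*31+488)%997=754 -> [754]
  root = 754 != target 776
Candidate B: set leaf[4] = 56 -> leaves = [90, 86, 98, 53, 56]
  L0: [90, 86, 98, 53, 56]
  L1: h(90,86)=(90*31+86)%997=882 h(98,53)=(98*31+53)%997=100 h(56,56)=(56*31+56)%997=795 -> [882, 100, 795]
  L2: h(882,100)=(882*31+100)%997=523 h(795,795)=(795*31+795)%997=515 -> [523, 515]
  L3: h(523,515)=(523*31+515)%997=776 -> [776]
  root = 776 == target 776  ** MATCH **
Candidate C: set leaf[1] = 98 -> leaves = [90, 98, 98, 53, 55]
  L0: [90, 98, 98, 53, 55]
  L1: h(90,98)=(90*31+98)%997=894 h(98,53)=(98*31+53)%997=100 h(55,55)=(55*31+55)%997=763 -> [894, 100, 763]
  L2: h(894,100)=(894*31+100)%997=895 h(763,763)=(763*31+763)%997=488 -> [895, 488]
  L3: h(895,488)=(895*31+488)%997=317 -> [317]
  root = 317 != target 776
Candidate D: set leaf[2] = 68 -> leaves = [90, 86, 68, 53, 55]
  L0: [90, 86, 68, 53, 55]
  L1: h(90,86)=(90*31+86)%997=882 h(68,53)=(68*31+53)%997=167 h(55,55)=(55*31+55)%997=763 -> [882, 167, 763]
  L2: h(882,167)=(882*31+167)%997=590 h(763,763)=(763*31+763)%997=488 -> [590, 488]
  L3: h(590,488)=(590*31+488)%997=832 -> [832]
  root = 832 != target 776
Candidate B produces the target root.

Answer: B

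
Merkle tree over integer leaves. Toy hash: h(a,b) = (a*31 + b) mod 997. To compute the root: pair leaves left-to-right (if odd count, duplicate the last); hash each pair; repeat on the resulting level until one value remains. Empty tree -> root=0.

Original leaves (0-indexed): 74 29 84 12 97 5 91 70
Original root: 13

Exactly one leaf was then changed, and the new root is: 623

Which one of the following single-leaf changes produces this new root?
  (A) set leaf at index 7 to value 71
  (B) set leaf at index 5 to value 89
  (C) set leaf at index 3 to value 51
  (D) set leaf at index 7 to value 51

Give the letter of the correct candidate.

Answer: B

Derivation:
Original leaves: [74, 29, 84, 12, 97, 5, 91, 70]
Target new root: 623
Try each candidate change and compute the resulting root:
Candidate A: set leaf[7] = 71 -> leaves = [74, 29, 84, 12, 97, 5, 91, 71]
  L0: [74, 29, 84, 12, 97, 5, 91, 71]
  L1: h(74,29)=(74*31+29)%997=329 h(84,12)=(84*31+12)%997=622 h(97,5)=(97*31+5)%997=21 h(91,71)=(91*31+71)%997=898 -> [329, 622, 21, 898]
  L2: h(329,622)=(329*31+622)%997=851 h(21,898)=(21*31+898)%997=552 -> [851, 552]
  L3: h(851,552)=(851*31+552)%997=14 -> [14]
  root = 14 != target 623
Candidate B: set leaf[5] = 89 -> leaves = [74, 29, 84, 12, 97, 89, 91, 70]
  L0: [74, 29, 84, 12, 97, 89, 91, 70]
  L1: h(74,29)=(74*31+29)%997=329 h(84,12)=(84*31+12)%997=622 h(97,89)=(97*31+89)%997=105 h(91,70)=(91*31+70)%997=897 -> [329, 622, 105, 897]
  L2: h(329,622)=(329*31+622)%997=851 h(105,897)=(105*31+897)%997=164 -> [851, 164]
  L3: h(851,164)=(851*31+164)%997=623 -> [623]
  root = 623 == target 623  ** MATCH **
Candidate C: set leaf[3] = 51 -> leaves = [74, 29, 84, 51, 97, 5, 91, 70]
  L0: [74, 29, 84, 51, 97, 5, 91, 70]
  L1: h(74,29)=(74*31+29)%997=329 h(84,51)=(84*31+51)%997=661 h(97,5)=(97*31+5)%997=21 h(91,70)=(91*31+70)%997=897 -> [329, 661, 21, 897]
  L2: h(329,661)=(329*31+661)%997=890 h(21,897)=(21*31+897)%997=551 -> [890, 551]
  L3: h(890,551)=(890*31+551)%997=225 -> [225]
  root = 225 != target 623
Candidate D: set leaf[7] = 51 -> leaves = [74, 29, 84, 12, 97, 5, 91, 51]
  L0: [74, 29, 84, 12, 97, 5, 91, 51]
  L1: h(74,29)=(74*31+29)%997=329 h(84,12)=(84*31+12)%997=622 h(97,5)=(97*31+5)%997=21 h(91,51)=(91*31+51)%997=878 -> [329, 622, 21, 878]
  L2: h(329,622)=(329*31+622)%997=851 h(21,878)=(21*31+878)%997=532 -> [851, 532]
  L3: h(851,532)=(851*31+532)%997=991 -> [991]
  root = 991 != target 623
Candidate B produces the target root.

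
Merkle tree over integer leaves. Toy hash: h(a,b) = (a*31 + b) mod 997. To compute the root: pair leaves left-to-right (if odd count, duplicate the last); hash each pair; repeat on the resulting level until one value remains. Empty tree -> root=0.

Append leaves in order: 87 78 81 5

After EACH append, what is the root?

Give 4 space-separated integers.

Answer: 87 781 881 805

Derivation:
After append 87 (leaves=[87]):
  L0: [87]
  root=87
After append 78 (leaves=[87, 78]):
  L0: [87, 78]
  L1: h(87,78)=(87*31+78)%997=781 -> [781]
  root=781
After append 81 (leaves=[87, 78, 81]):
  L0: [87, 78, 81]
  L1: h(87,78)=(87*31+78)%997=781 h(81,81)=(81*31+81)%997=598 -> [781, 598]
  L2: h(781,598)=(781*31+598)%997=881 -> [881]
  root=881
After append 5 (leaves=[87, 78, 81, 5]):
  L0: [87, 78, 81, 5]
  L1: h(87,78)=(87*31+78)%997=781 h(81,5)=(81*31+5)%997=522 -> [781, 522]
  L2: h(781,522)=(781*31+522)%997=805 -> [805]
  root=805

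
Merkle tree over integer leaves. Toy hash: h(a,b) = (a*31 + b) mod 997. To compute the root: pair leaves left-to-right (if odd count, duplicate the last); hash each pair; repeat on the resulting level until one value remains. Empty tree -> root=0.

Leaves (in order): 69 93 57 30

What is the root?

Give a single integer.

Answer: 202

Derivation:
L0: [69, 93, 57, 30]
L1: h(69,93)=(69*31+93)%997=238 h(57,30)=(57*31+30)%997=800 -> [238, 800]
L2: h(238,800)=(238*31+800)%997=202 -> [202]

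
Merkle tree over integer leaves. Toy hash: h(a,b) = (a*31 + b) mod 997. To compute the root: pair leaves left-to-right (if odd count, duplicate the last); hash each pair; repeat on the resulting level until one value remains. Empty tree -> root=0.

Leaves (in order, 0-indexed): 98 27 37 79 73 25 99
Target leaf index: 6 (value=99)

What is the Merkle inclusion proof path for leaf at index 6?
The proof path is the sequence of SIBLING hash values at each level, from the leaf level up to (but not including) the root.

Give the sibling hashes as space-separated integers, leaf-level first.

L0 (leaves): [98, 27, 37, 79, 73, 25, 99], target index=6
L1: h(98,27)=(98*31+27)%997=74 [pair 0] h(37,79)=(37*31+79)%997=229 [pair 1] h(73,25)=(73*31+25)%997=294 [pair 2] h(99,99)=(99*31+99)%997=177 [pair 3] -> [74, 229, 294, 177]
  Sibling for proof at L0: 99
L2: h(74,229)=(74*31+229)%997=529 [pair 0] h(294,177)=(294*31+177)%997=318 [pair 1] -> [529, 318]
  Sibling for proof at L1: 294
L3: h(529,318)=(529*31+318)%997=765 [pair 0] -> [765]
  Sibling for proof at L2: 529
Root: 765
Proof path (sibling hashes from leaf to root): [99, 294, 529]

Answer: 99 294 529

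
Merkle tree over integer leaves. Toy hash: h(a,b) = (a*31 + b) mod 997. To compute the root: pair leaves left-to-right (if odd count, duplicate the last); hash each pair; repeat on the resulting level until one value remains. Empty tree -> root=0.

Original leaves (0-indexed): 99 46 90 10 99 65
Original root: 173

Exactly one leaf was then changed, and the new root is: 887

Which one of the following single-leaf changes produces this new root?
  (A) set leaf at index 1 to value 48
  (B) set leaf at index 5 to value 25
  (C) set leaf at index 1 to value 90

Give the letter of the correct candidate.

Original leaves: [99, 46, 90, 10, 99, 65]
Target new root: 887
Try each candidate change and compute the resulting root:
Candidate A: set leaf[1] = 48 -> leaves = [99, 48, 90, 10, 99, 65]
  L0: [99, 48, 90, 10, 99, 65]
  L1: h(99,48)=(99*31+48)%997=126 h(90,10)=(90*31+10)%997=806 h(99,65)=(99*31+65)%997=143 -> [126, 806, 143]
  L2: h(126,806)=(126*31+806)%997=724 h(143,143)=(143*31+143)%997=588 -> [724, 588]
  L3: h(724,588)=(724*31+588)%997=101 -> [101]
  root = 101 != target 887
Candidate B: set leaf[5] = 25 -> leaves = [99, 46, 90, 10, 99, 25]
  L0: [99, 46, 90, 10, 99, 25]
  L1: h(99,46)=(99*31+46)%997=124 h(90,10)=(90*31+10)%997=806 h(99,25)=(99*31+25)%997=103 -> [124, 806, 103]
  L2: h(124,806)=(124*31+806)%997=662 h(103,103)=(103*31+103)%997=305 -> [662, 305]
  L3: h(662,305)=(662*31+305)%997=887 -> [887]
  root = 887 == target 887  ** MATCH **
Candidate C: set leaf[1] = 90 -> leaves = [99, 90, 90, 10, 99, 65]
  L0: [99, 90, 90, 10, 99, 65]
  L1: h(99,90)=(99*31+90)%997=168 h(90,10)=(90*31+10)%997=806 h(99,65)=(99*31+65)%997=143 -> [168, 806, 143]
  L2: h(168,806)=(168*31+806)%997=32 h(143,143)=(143*31+143)%997=588 -> [32, 588]
  L3: h(32,588)=(32*31+588)%997=583 -> [583]
  root = 583 != target 887
Candidate B produces the target root.

Answer: B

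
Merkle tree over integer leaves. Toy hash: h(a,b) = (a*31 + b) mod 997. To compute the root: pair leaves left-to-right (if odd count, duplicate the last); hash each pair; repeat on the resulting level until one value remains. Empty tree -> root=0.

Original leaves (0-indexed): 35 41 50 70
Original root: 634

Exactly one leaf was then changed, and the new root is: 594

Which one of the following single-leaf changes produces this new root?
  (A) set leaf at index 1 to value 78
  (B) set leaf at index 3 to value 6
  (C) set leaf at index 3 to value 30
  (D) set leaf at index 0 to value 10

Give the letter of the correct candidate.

Answer: C

Derivation:
Original leaves: [35, 41, 50, 70]
Target new root: 594
Try each candidate change and compute the resulting root:
Candidate A: set leaf[1] = 78 -> leaves = [35, 78, 50, 70]
  L0: [35, 78, 50, 70]
  L1: h(35,78)=(35*31+78)%997=166 h(50,70)=(50*31+70)%997=623 -> [166, 623]
  L2: h(166,623)=(166*31+623)%997=784 -> [784]
  root = 784 != target 594
Candidate B: set leaf[3] = 6 -> leaves = [35, 41, 50, 6]
  L0: [35, 41, 50, 6]
  L1: h(35,41)=(35*31+41)%997=129 h(50,6)=(50*31+6)%997=559 -> [129, 559]
  L2: h(129,559)=(129*31+559)%997=570 -> [570]
  root = 570 != target 594
Candidate C: set leaf[3] = 30 -> leaves = [35, 41, 50, 30]
  L0: [35, 41, 50, 30]
  L1: h(35,41)=(35*31+41)%997=129 h(50,30)=(50*31+30)%997=583 -> [129, 583]
  L2: h(129,583)=(129*31+583)%997=594 -> [594]
  root = 594 == target 594  ** MATCH **
Candidate D: set leaf[0] = 10 -> leaves = [10, 41, 50, 70]
  L0: [10, 41, 50, 70]
  L1: h(10,41)=(10*31+41)%997=351 h(50,70)=(50*31+70)%997=623 -> [351, 623]
  L2: h(351,623)=(351*31+623)%997=537 -> [537]
  root = 537 != target 594
Candidate C produces the target root.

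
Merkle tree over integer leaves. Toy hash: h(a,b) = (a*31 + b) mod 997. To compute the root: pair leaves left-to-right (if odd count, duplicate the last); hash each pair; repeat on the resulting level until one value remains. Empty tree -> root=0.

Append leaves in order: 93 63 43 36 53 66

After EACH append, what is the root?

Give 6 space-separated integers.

Answer: 93 952 978 971 625 44

Derivation:
After append 93 (leaves=[93]):
  L0: [93]
  root=93
After append 63 (leaves=[93, 63]):
  L0: [93, 63]
  L1: h(93,63)=(93*31+63)%997=952 -> [952]
  root=952
After append 43 (leaves=[93, 63, 43]):
  L0: [93, 63, 43]
  L1: h(93,63)=(93*31+63)%997=952 h(43,43)=(43*31+43)%997=379 -> [952, 379]
  L2: h(952,379)=(952*31+379)%997=978 -> [978]
  root=978
After append 36 (leaves=[93, 63, 43, 36]):
  L0: [93, 63, 43, 36]
  L1: h(93,63)=(93*31+63)%997=952 h(43,36)=(43*31+36)%997=372 -> [952, 372]
  L2: h(952,372)=(952*31+372)%997=971 -> [971]
  root=971
After append 53 (leaves=[93, 63, 43, 36, 53]):
  L0: [93, 63, 43, 36, 53]
  L1: h(93,63)=(93*31+63)%997=952 h(43,36)=(43*31+36)%997=372 h(53,53)=(53*31+53)%997=699 -> [952, 372, 699]
  L2: h(952,372)=(952*31+372)%997=971 h(699,699)=(699*31+699)%997=434 -> [971, 434]
  L3: h(971,434)=(971*31+434)%997=625 -> [625]
  root=625
After append 66 (leaves=[93, 63, 43, 36, 53, 66]):
  L0: [93, 63, 43, 36, 53, 66]
  L1: h(93,63)=(93*31+63)%997=952 h(43,36)=(43*31+36)%997=372 h(53,66)=(53*31+66)%997=712 -> [952, 372, 712]
  L2: h(952,372)=(952*31+372)%997=971 h(712,712)=(712*31+712)%997=850 -> [971, 850]
  L3: h(971,850)=(971*31+850)%997=44 -> [44]
  root=44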